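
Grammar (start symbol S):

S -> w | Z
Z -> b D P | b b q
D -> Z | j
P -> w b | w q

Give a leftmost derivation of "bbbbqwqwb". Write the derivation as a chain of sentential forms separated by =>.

S => Z   [S -> Z]
Z => bDP   [Z -> b D P]
bDP => bZP   [D -> Z]
bZP => bbDPP   [Z -> b D P]
bbDPP => bbZPP   [D -> Z]
bbZPP => bbbbqPP   [Z -> b b q]
bbbbqPP => bbbbqwqP   [P -> w q]
bbbbqwqP => bbbbqwqwb   [P -> w b]

S=>Z=>bDP=>bZP=>bbDPP=>bbZPP=>bbbbqPP=>bbbbqwqP=>bbbbqwqwb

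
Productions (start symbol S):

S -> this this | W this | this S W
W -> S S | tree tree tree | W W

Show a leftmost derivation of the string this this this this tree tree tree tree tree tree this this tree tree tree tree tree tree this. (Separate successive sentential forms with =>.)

S => W this => W W this => W W W this => S S W W this => this S W S W W this => this this S W W S W W this => this this this this W W S W W this => this this this this tree tree tree W S W W this => this this this this tree tree tree tree tree tree S W W this => this this this this tree tree tree tree tree tree this this W W this => this this this this tree tree tree tree tree tree this this tree tree tree W this => this this this this tree tree tree tree tree tree this this tree tree tree tree tree tree this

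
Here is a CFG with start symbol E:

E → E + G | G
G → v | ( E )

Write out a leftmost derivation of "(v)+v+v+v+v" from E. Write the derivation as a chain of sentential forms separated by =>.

E => E+G   [E → E + G]
E+G => E+G+G   [E → E + G]
E+G+G => E+G+G+G   [E → E + G]
E+G+G+G => E+G+G+G+G   [E → E + G]
E+G+G+G+G => G+G+G+G+G   [E → G]
G+G+G+G+G => (E)+G+G+G+G   [G → ( E )]
(E)+G+G+G+G => (G)+G+G+G+G   [E → G]
(G)+G+G+G+G => (v)+G+G+G+G   [G → v]
(v)+G+G+G+G => (v)+v+G+G+G   [G → v]
(v)+v+G+G+G => (v)+v+v+G+G   [G → v]
(v)+v+v+G+G => (v)+v+v+v+G   [G → v]
(v)+v+v+v+G => (v)+v+v+v+v   [G → v]

E => E+G => E+G+G => E+G+G+G => E+G+G+G+G => G+G+G+G+G => (E)+G+G+G+G => (G)+G+G+G+G => (v)+G+G+G+G => (v)+v+G+G+G => (v)+v+v+G+G => (v)+v+v+v+G => (v)+v+v+v+v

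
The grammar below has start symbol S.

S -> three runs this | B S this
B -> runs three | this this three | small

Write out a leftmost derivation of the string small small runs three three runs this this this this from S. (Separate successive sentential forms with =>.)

S => B S this => small S this => small B S this this => small small S this this => small small B S this this this => small small runs three S this this this => small small runs three three runs this this this this

S => B S this   [S -> B S this]
B S this => small S this   [B -> small]
small S this => small B S this this   [S -> B S this]
small B S this this => small small S this this   [B -> small]
small small S this this => small small B S this this this   [S -> B S this]
small small B S this this this => small small runs three S this this this   [B -> runs three]
small small runs three S this this this => small small runs three three runs this this this this   [S -> three runs this]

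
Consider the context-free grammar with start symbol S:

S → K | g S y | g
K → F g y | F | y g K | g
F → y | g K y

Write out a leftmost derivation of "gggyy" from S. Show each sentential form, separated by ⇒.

S ⇒ gSy ⇒ ggSyy ⇒ gggyy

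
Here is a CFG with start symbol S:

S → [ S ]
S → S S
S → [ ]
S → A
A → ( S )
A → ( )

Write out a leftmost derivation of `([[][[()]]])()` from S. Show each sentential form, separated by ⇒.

S ⇒ SS   [S → S S]
SS ⇒ AS   [S → A]
AS ⇒ (S)S   [A → ( S )]
(S)S ⇒ ([S])S   [S → [ S ]]
([S])S ⇒ ([SS])S   [S → S S]
([SS])S ⇒ ([[]S])S   [S → [ ]]
([[]S])S ⇒ ([[][S]])S   [S → [ S ]]
([[][S]])S ⇒ ([[][[S]]])S   [S → [ S ]]
([[][[S]]])S ⇒ ([[][[A]]])S   [S → A]
([[][[A]]])S ⇒ ([[][[()]]])S   [A → ( )]
([[][[()]]])S ⇒ ([[][[()]]])A   [S → A]
([[][[()]]])A ⇒ ([[][[()]]])()   [A → ( )]

S⇒SS⇒AS⇒(S)S⇒([S])S⇒([SS])S⇒([[]S])S⇒([[][S]])S⇒([[][[S]]])S⇒([[][[A]]])S⇒([[][[()]]])S⇒([[][[()]]])A⇒([[][[()]]])()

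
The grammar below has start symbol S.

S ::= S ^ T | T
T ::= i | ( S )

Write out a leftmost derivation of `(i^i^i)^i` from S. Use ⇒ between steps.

S ⇒ S^T ⇒ T^T ⇒ (S)^T ⇒ (S^T)^T ⇒ (S^T^T)^T ⇒ (T^T^T)^T ⇒ (i^T^T)^T ⇒ (i^i^T)^T ⇒ (i^i^i)^T ⇒ (i^i^i)^i

S ⇒ S^T   [S ::= S ^ T]
S^T ⇒ T^T   [S ::= T]
T^T ⇒ (S)^T   [T ::= ( S )]
(S)^T ⇒ (S^T)^T   [S ::= S ^ T]
(S^T)^T ⇒ (S^T^T)^T   [S ::= S ^ T]
(S^T^T)^T ⇒ (T^T^T)^T   [S ::= T]
(T^T^T)^T ⇒ (i^T^T)^T   [T ::= i]
(i^T^T)^T ⇒ (i^i^T)^T   [T ::= i]
(i^i^T)^T ⇒ (i^i^i)^T   [T ::= i]
(i^i^i)^T ⇒ (i^i^i)^i   [T ::= i]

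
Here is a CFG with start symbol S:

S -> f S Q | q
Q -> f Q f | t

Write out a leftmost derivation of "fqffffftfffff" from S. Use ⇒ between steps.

S ⇒ fSQ ⇒ fqQ ⇒ fqfQf ⇒ fqffQff ⇒ fqfffQfff ⇒ fqffffQffff ⇒ fqfffffQfffff ⇒ fqffffftfffff

S ⇒ fSQ   [S -> f S Q]
fSQ ⇒ fqQ   [S -> q]
fqQ ⇒ fqfQf   [Q -> f Q f]
fqfQf ⇒ fqffQff   [Q -> f Q f]
fqffQff ⇒ fqfffQfff   [Q -> f Q f]
fqfffQfff ⇒ fqffffQffff   [Q -> f Q f]
fqffffQffff ⇒ fqfffffQfffff   [Q -> f Q f]
fqfffffQfffff ⇒ fqffffftfffff   [Q -> t]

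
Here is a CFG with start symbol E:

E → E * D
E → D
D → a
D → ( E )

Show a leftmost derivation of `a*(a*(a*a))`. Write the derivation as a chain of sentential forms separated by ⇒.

E ⇒ E*D   [E → E * D]
E*D ⇒ D*D   [E → D]
D*D ⇒ a*D   [D → a]
a*D ⇒ a*(E)   [D → ( E )]
a*(E) ⇒ a*(E*D)   [E → E * D]
a*(E*D) ⇒ a*(D*D)   [E → D]
a*(D*D) ⇒ a*(a*D)   [D → a]
a*(a*D) ⇒ a*(a*(E))   [D → ( E )]
a*(a*(E)) ⇒ a*(a*(E*D))   [E → E * D]
a*(a*(E*D)) ⇒ a*(a*(D*D))   [E → D]
a*(a*(D*D)) ⇒ a*(a*(a*D))   [D → a]
a*(a*(a*D)) ⇒ a*(a*(a*a))   [D → a]

E ⇒ E*D ⇒ D*D ⇒ a*D ⇒ a*(E) ⇒ a*(E*D) ⇒ a*(D*D) ⇒ a*(a*D) ⇒ a*(a*(E)) ⇒ a*(a*(E*D)) ⇒ a*(a*(D*D)) ⇒ a*(a*(a*D)) ⇒ a*(a*(a*a))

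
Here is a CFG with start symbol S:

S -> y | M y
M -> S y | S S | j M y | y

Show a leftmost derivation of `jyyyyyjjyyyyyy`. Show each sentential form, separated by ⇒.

S ⇒ My   [S -> M y]
My ⇒ SSy   [M -> S S]
SSy ⇒ MySy   [S -> M y]
MySy ⇒ SyySy   [M -> S y]
SyySy ⇒ MyyySy   [S -> M y]
MyyySy ⇒ jMyyyySy   [M -> j M y]
jMyyyySy ⇒ jyyyyySy   [M -> y]
jyyyyySy ⇒ jyyyyyMyy   [S -> M y]
jyyyyyMyy ⇒ jyyyyyjMyyy   [M -> j M y]
jyyyyyjMyyy ⇒ jyyyyyjjMyyyy   [M -> j M y]
jyyyyyjjMyyyy ⇒ jyyyyyjjSyyyyy   [M -> S y]
jyyyyyjjSyyyyy ⇒ jyyyyyjjyyyyyy   [S -> y]

S ⇒ My ⇒ SSy ⇒ MySy ⇒ SyySy ⇒ MyyySy ⇒ jMyyyySy ⇒ jyyyyySy ⇒ jyyyyyMyy ⇒ jyyyyyjMyyy ⇒ jyyyyyjjMyyyy ⇒ jyyyyyjjSyyyyy ⇒ jyyyyyjjyyyyyy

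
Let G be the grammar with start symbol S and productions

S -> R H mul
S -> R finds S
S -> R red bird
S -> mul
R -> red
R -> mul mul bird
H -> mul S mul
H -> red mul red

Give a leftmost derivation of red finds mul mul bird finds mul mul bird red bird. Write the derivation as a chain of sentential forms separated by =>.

S => R finds S => red finds S => red finds R finds S => red finds mul mul bird finds S => red finds mul mul bird finds R red bird => red finds mul mul bird finds mul mul bird red bird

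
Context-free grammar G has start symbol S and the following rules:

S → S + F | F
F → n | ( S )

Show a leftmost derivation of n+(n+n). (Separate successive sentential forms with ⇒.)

S ⇒ S+F   [S → S + F]
S+F ⇒ F+F   [S → F]
F+F ⇒ n+F   [F → n]
n+F ⇒ n+(S)   [F → ( S )]
n+(S) ⇒ n+(S+F)   [S → S + F]
n+(S+F) ⇒ n+(F+F)   [S → F]
n+(F+F) ⇒ n+(n+F)   [F → n]
n+(n+F) ⇒ n+(n+n)   [F → n]

S ⇒ S+F ⇒ F+F ⇒ n+F ⇒ n+(S) ⇒ n+(S+F) ⇒ n+(F+F) ⇒ n+(n+F) ⇒ n+(n+n)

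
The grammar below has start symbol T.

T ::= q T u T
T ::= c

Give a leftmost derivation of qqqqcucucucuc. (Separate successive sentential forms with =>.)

T => qTuT => qqTuTuT => qqqTuTuTuT => qqqqTuTuTuTuT => qqqqcuTuTuTuT => qqqqcucuTuTuT => qqqqcucucuTuT => qqqqcucucucuT => qqqqcucucucuc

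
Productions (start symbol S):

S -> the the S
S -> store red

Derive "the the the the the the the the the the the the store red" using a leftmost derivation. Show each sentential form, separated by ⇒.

S ⇒ the the S ⇒ the the the the S ⇒ the the the the the the S ⇒ the the the the the the the the S ⇒ the the the the the the the the the the S ⇒ the the the the the the the the the the the the S ⇒ the the the the the the the the the the the the store red

S ⇒ the the S   [S -> the the S]
the the S ⇒ the the the the S   [S -> the the S]
the the the the S ⇒ the the the the the the S   [S -> the the S]
the the the the the the S ⇒ the the the the the the the the S   [S -> the the S]
the the the the the the the the S ⇒ the the the the the the the the the the S   [S -> the the S]
the the the the the the the the the the S ⇒ the the the the the the the the the the the the S   [S -> the the S]
the the the the the the the the the the the the S ⇒ the the the the the the the the the the the the store red   [S -> store red]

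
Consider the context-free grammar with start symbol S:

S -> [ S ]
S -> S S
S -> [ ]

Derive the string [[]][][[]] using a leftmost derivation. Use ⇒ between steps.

S⇒SS⇒SSS⇒[S]SS⇒[[]]SS⇒[[]][]S⇒[[]][][S]⇒[[]][][[]]

S ⇒ SS   [S -> S S]
SS ⇒ SSS   [S -> S S]
SSS ⇒ [S]SS   [S -> [ S ]]
[S]SS ⇒ [[]]SS   [S -> [ ]]
[[]]SS ⇒ [[]][]S   [S -> [ ]]
[[]][]S ⇒ [[]][][S]   [S -> [ S ]]
[[]][][S] ⇒ [[]][][[]]   [S -> [ ]]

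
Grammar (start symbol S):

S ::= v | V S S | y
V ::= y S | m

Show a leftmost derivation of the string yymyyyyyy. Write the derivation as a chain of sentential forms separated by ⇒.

S ⇒ VSS ⇒ ySSS ⇒ yVSSSS ⇒ yySSSSS ⇒ yyVSSSSSS ⇒ yymSSSSSS ⇒ yymySSSSS ⇒ yymyySSSS ⇒ yymyyySSS ⇒ yymyyyySS ⇒ yymyyyyyS ⇒ yymyyyyyy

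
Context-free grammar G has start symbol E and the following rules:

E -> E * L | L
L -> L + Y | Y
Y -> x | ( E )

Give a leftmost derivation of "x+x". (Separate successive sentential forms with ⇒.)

E ⇒ L ⇒ L+Y ⇒ Y+Y ⇒ x+Y ⇒ x+x

E ⇒ L   [E -> L]
L ⇒ L+Y   [L -> L + Y]
L+Y ⇒ Y+Y   [L -> Y]
Y+Y ⇒ x+Y   [Y -> x]
x+Y ⇒ x+x   [Y -> x]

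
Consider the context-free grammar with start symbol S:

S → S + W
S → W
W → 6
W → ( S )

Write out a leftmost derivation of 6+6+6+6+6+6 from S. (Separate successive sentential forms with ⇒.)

S ⇒ S+W ⇒ S+W+W ⇒ S+W+W+W ⇒ S+W+W+W+W ⇒ S+W+W+W+W+W ⇒ W+W+W+W+W+W ⇒ 6+W+W+W+W+W ⇒ 6+6+W+W+W+W ⇒ 6+6+6+W+W+W ⇒ 6+6+6+6+W+W ⇒ 6+6+6+6+6+W ⇒ 6+6+6+6+6+6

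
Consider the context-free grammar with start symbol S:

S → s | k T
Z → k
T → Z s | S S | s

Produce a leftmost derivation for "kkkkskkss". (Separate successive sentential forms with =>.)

S=>kT=>kSS=>kkTS=>kkSSS=>kkkTSS=>kkkZsSS=>kkkksSS=>kkkkskTS=>kkkkskZsS=>kkkkskksS=>kkkkskkss

S => kT   [S → k T]
kT => kSS   [T → S S]
kSS => kkTS   [S → k T]
kkTS => kkSSS   [T → S S]
kkSSS => kkkTSS   [S → k T]
kkkTSS => kkkZsSS   [T → Z s]
kkkZsSS => kkkksSS   [Z → k]
kkkksSS => kkkkskTS   [S → k T]
kkkkskTS => kkkkskZsS   [T → Z s]
kkkkskZsS => kkkkskksS   [Z → k]
kkkkskksS => kkkkskkss   [S → s]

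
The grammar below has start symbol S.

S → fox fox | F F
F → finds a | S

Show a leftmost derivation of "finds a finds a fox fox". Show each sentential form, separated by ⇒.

S ⇒ F F   [S → F F]
F F ⇒ S F   [F → S]
S F ⇒ F F F   [S → F F]
F F F ⇒ finds a F F   [F → finds a]
finds a F F ⇒ finds a finds a F   [F → finds a]
finds a finds a F ⇒ finds a finds a S   [F → S]
finds a finds a S ⇒ finds a finds a fox fox   [S → fox fox]

S ⇒ F F ⇒ S F ⇒ F F F ⇒ finds a F F ⇒ finds a finds a F ⇒ finds a finds a S ⇒ finds a finds a fox fox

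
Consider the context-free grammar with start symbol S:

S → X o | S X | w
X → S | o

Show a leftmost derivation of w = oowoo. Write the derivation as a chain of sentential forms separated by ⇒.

S ⇒ SX   [S → S X]
SX ⇒ XoX   [S → X o]
XoX ⇒ ooX   [X → o]
ooX ⇒ ooS   [X → S]
ooS ⇒ ooSX   [S → S X]
ooSX ⇒ ooSXX   [S → S X]
ooSXX ⇒ oowXX   [S → w]
oowXX ⇒ oowoX   [X → o]
oowoX ⇒ oowoo   [X → o]

S ⇒ SX ⇒ XoX ⇒ ooX ⇒ ooS ⇒ ooSX ⇒ ooSXX ⇒ oowXX ⇒ oowoX ⇒ oowoo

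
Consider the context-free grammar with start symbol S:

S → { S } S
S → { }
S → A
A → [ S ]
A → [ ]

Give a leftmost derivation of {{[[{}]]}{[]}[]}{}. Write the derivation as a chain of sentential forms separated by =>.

S=>{S}S=>{{S}S}S=>{{A}S}S=>{{[S]}S}S=>{{[A]}S}S=>{{[[S]]}S}S=>{{[[{}]]}S}S=>{{[[{}]]}{S}S}S=>{{[[{}]]}{A}S}S=>{{[[{}]]}{[]}S}S=>{{[[{}]]}{[]}A}S=>{{[[{}]]}{[]}[]}S=>{{[[{}]]}{[]}[]}{}

S => {S}S   [S → { S } S]
{S}S => {{S}S}S   [S → { S } S]
{{S}S}S => {{A}S}S   [S → A]
{{A}S}S => {{[S]}S}S   [A → [ S ]]
{{[S]}S}S => {{[A]}S}S   [S → A]
{{[A]}S}S => {{[[S]]}S}S   [A → [ S ]]
{{[[S]]}S}S => {{[[{}]]}S}S   [S → { }]
{{[[{}]]}S}S => {{[[{}]]}{S}S}S   [S → { S } S]
{{[[{}]]}{S}S}S => {{[[{}]]}{A}S}S   [S → A]
{{[[{}]]}{A}S}S => {{[[{}]]}{[]}S}S   [A → [ ]]
{{[[{}]]}{[]}S}S => {{[[{}]]}{[]}A}S   [S → A]
{{[[{}]]}{[]}A}S => {{[[{}]]}{[]}[]}S   [A → [ ]]
{{[[{}]]}{[]}[]}S => {{[[{}]]}{[]}[]}{}   [S → { }]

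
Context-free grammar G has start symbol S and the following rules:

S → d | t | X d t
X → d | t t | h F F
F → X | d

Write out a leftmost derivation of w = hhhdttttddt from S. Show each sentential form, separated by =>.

S => Xdt   [S → X d t]
Xdt => hFFdt   [X → h F F]
hFFdt => hXFdt   [F → X]
hXFdt => hhFFFdt   [X → h F F]
hhFFFdt => hhXFFdt   [F → X]
hhXFFdt => hhhFFFFdt   [X → h F F]
hhhFFFFdt => hhhdFFFdt   [F → d]
hhhdFFFdt => hhhdXFFdt   [F → X]
hhhdXFFdt => hhhdttFFdt   [X → t t]
hhhdttFFdt => hhhdttXFdt   [F → X]
hhhdttXFdt => hhhdttttFdt   [X → t t]
hhhdttttFdt => hhhdttttddt   [F → d]

S => Xdt => hFFdt => hXFdt => hhFFFdt => hhXFFdt => hhhFFFFdt => hhhdFFFdt => hhhdXFFdt => hhhdttFFdt => hhhdttXFdt => hhhdttttFdt => hhhdttttddt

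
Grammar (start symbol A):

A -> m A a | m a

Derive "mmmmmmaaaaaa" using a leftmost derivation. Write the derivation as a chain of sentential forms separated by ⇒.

A⇒mAa⇒mmAaa⇒mmmAaaa⇒mmmmAaaaa⇒mmmmmAaaaaa⇒mmmmmmaaaaaa

A ⇒ mAa   [A -> m A a]
mAa ⇒ mmAaa   [A -> m A a]
mmAaa ⇒ mmmAaaa   [A -> m A a]
mmmAaaa ⇒ mmmmAaaaa   [A -> m A a]
mmmmAaaaa ⇒ mmmmmAaaaaa   [A -> m A a]
mmmmmAaaaaa ⇒ mmmmmmaaaaaa   [A -> m a]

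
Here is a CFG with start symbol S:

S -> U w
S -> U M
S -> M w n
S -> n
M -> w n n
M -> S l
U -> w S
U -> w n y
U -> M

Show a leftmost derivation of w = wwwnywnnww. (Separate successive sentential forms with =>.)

S=>Uw=>wSw=>wUww=>wwSww=>wwUMww=>wwwnyMww=>wwwnywnnww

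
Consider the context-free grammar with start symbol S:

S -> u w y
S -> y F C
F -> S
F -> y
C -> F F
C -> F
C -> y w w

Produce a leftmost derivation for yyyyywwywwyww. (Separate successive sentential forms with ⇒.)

S ⇒ yFC ⇒ ySC ⇒ yyFCC ⇒ yySCC ⇒ yyyFCCC ⇒ yyyyCCC ⇒ yyyyywwCC ⇒ yyyyywwywwC ⇒ yyyyywwywwyww

S ⇒ yFC   [S -> y F C]
yFC ⇒ ySC   [F -> S]
ySC ⇒ yyFCC   [S -> y F C]
yyFCC ⇒ yySCC   [F -> S]
yySCC ⇒ yyyFCCC   [S -> y F C]
yyyFCCC ⇒ yyyyCCC   [F -> y]
yyyyCCC ⇒ yyyyywwCC   [C -> y w w]
yyyyywwCC ⇒ yyyyywwywwC   [C -> y w w]
yyyyywwywwC ⇒ yyyyywwywwyww   [C -> y w w]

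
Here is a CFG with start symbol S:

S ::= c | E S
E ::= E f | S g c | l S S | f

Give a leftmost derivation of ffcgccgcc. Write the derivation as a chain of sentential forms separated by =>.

S => ES   [S ::= E S]
ES => SgcS   [E ::= S g c]
SgcS => ESgcS   [S ::= E S]
ESgcS => SgcSgcS   [E ::= S g c]
SgcSgcS => ESgcSgcS   [S ::= E S]
ESgcSgcS => EfSgcSgcS   [E ::= E f]
EfSgcSgcS => ffSgcSgcS   [E ::= f]
ffSgcSgcS => ffcgcSgcS   [S ::= c]
ffcgcSgcS => ffcgccgcS   [S ::= c]
ffcgccgcS => ffcgccgcc   [S ::= c]

S => ES => SgcS => ESgcS => SgcSgcS => ESgcSgcS => EfSgcSgcS => ffSgcSgcS => ffcgcSgcS => ffcgccgcS => ffcgccgcc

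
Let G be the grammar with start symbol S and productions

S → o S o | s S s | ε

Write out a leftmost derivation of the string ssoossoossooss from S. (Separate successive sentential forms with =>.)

S => sSs => ssSss => ssoSoss => ssooSooss => ssoosSsooss => ssoossSssooss => ssoossoSossooss => ssoossoossooss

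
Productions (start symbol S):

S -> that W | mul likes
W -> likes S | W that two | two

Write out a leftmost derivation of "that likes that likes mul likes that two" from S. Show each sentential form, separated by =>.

S => that W   [S -> that W]
that W => that likes S   [W -> likes S]
that likes S => that likes that W   [S -> that W]
that likes that W => that likes that W that two   [W -> W that two]
that likes that W that two => that likes that likes S that two   [W -> likes S]
that likes that likes S that two => that likes that likes mul likes that two   [S -> mul likes]

S => that W => that likes S => that likes that W => that likes that W that two => that likes that likes S that two => that likes that likes mul likes that two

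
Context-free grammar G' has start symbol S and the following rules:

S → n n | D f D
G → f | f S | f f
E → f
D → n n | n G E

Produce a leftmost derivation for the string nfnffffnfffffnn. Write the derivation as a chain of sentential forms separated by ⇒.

S ⇒ DfD ⇒ nGEfD ⇒ nfSEfD ⇒ nfDfDEfD ⇒ nfnGEfDEfD ⇒ nfnffEfDEfD ⇒ nfnffffDEfD ⇒ nfnffffnGEEfD ⇒ nfnffffnffEEfD ⇒ nfnffffnfffEfD ⇒ nfnffffnfffffD ⇒ nfnffffnfffffnn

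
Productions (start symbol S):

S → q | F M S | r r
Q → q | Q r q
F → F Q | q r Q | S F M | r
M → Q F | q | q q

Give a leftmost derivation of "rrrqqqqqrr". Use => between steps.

S => FMS   [S → F M S]
FMS => FQMS   [F → F Q]
FQMS => SFMQMS   [F → S F M]
SFMQMS => rrFMQMS   [S → r r]
rrFMQMS => rrrMQMS   [F → r]
rrrMQMS => rrrqqQMS   [M → q q]
rrrqqQMS => rrrqqqMS   [Q → q]
rrrqqqMS => rrrqqqqqS   [M → q q]
rrrqqqqqS => rrrqqqqqrr   [S → r r]

S=>FMS=>FQMS=>SFMQMS=>rrFMQMS=>rrrMQMS=>rrrqqQMS=>rrrqqqMS=>rrrqqqqqS=>rrrqqqqqrr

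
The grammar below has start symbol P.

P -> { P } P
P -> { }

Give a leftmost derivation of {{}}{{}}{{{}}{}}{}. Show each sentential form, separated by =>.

P => {P}P   [P -> { P } P]
{P}P => {{}}P   [P -> { }]
{{}}P => {{}}{P}P   [P -> { P } P]
{{}}{P}P => {{}}{{}}P   [P -> { }]
{{}}{{}}P => {{}}{{}}{P}P   [P -> { P } P]
{{}}{{}}{P}P => {{}}{{}}{{P}P}P   [P -> { P } P]
{{}}{{}}{{P}P}P => {{}}{{}}{{{}}P}P   [P -> { }]
{{}}{{}}{{{}}P}P => {{}}{{}}{{{}}{}}P   [P -> { }]
{{}}{{}}{{{}}{}}P => {{}}{{}}{{{}}{}}{}   [P -> { }]

P => {P}P => {{}}P => {{}}{P}P => {{}}{{}}P => {{}}{{}}{P}P => {{}}{{}}{{P}P}P => {{}}{{}}{{{}}P}P => {{}}{{}}{{{}}{}}P => {{}}{{}}{{{}}{}}{}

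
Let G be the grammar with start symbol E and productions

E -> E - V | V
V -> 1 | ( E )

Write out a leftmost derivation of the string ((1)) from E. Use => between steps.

E => V   [E -> V]
V => (E)   [V -> ( E )]
(E) => (V)   [E -> V]
(V) => ((E))   [V -> ( E )]
((E)) => ((V))   [E -> V]
((V)) => ((1))   [V -> 1]

E=>V=>(E)=>(V)=>((E))=>((V))=>((1))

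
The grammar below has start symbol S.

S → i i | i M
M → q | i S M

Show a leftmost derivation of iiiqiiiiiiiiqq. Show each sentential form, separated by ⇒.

S⇒iM⇒iiSM⇒iiiMM⇒iiiqM⇒iiiqiSM⇒iiiqiiMM⇒iiiqiiiSMM⇒iiiqiiiiiMM⇒iiiqiiiiiiSMM⇒iiiqiiiiiiiiMM⇒iiiqiiiiiiiiqM⇒iiiqiiiiiiiiqq

S ⇒ iM   [S → i M]
iM ⇒ iiSM   [M → i S M]
iiSM ⇒ iiiMM   [S → i M]
iiiMM ⇒ iiiqM   [M → q]
iiiqM ⇒ iiiqiSM   [M → i S M]
iiiqiSM ⇒ iiiqiiMM   [S → i M]
iiiqiiMM ⇒ iiiqiiiSMM   [M → i S M]
iiiqiiiSMM ⇒ iiiqiiiiiMM   [S → i i]
iiiqiiiiiMM ⇒ iiiqiiiiiiSMM   [M → i S M]
iiiqiiiiiiSMM ⇒ iiiqiiiiiiiiMM   [S → i i]
iiiqiiiiiiiiMM ⇒ iiiqiiiiiiiiqM   [M → q]
iiiqiiiiiiiiqM ⇒ iiiqiiiiiiiiqq   [M → q]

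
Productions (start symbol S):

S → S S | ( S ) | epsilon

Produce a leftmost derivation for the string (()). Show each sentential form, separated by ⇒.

S ⇒ (S)   [S → ( S )]
(S) ⇒ (SS)   [S → S S]
(SS) ⇒ (SSS)   [S → S S]
(SSS) ⇒ (SSSS)   [S → S S]
(SSSS) ⇒ ((S)SSS)   [S → ( S )]
((S)SSS) ⇒ (()SSS)   [S → epsilon]
(()SSS) ⇒ (()SS)   [S → epsilon]
(()SS) ⇒ (()S)   [S → epsilon]
(()S) ⇒ (())   [S → epsilon]

S⇒(S)⇒(SS)⇒(SSS)⇒(SSSS)⇒((S)SSS)⇒(()SSS)⇒(()SS)⇒(()S)⇒(())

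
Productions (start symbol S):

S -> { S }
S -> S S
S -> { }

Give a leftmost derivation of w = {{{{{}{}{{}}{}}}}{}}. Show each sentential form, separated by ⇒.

S ⇒ {S} ⇒ {SS} ⇒ {{S}S} ⇒ {{{S}}S} ⇒ {{{{S}}}S} ⇒ {{{{SS}}}S} ⇒ {{{{SSS}}}S} ⇒ {{{{SSSS}}}S} ⇒ {{{{{}SSS}}}S} ⇒ {{{{{}{}SS}}}S} ⇒ {{{{{}{}{S}S}}}S} ⇒ {{{{{}{}{{}}S}}}S} ⇒ {{{{{}{}{{}}{}}}}S} ⇒ {{{{{}{}{{}}{}}}}{}}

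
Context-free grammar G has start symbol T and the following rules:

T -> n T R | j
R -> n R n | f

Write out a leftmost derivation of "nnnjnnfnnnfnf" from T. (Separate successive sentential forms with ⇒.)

T ⇒ nTR ⇒ nnTRR ⇒ nnnTRRR ⇒ nnnjRRR ⇒ nnnjnRnRR ⇒ nnnjnnRnnRR ⇒ nnnjnnfnnRR ⇒ nnnjnnfnnnRnR ⇒ nnnjnnfnnnfnR ⇒ nnnjnnfnnnfnf

T ⇒ nTR   [T -> n T R]
nTR ⇒ nnTRR   [T -> n T R]
nnTRR ⇒ nnnTRRR   [T -> n T R]
nnnTRRR ⇒ nnnjRRR   [T -> j]
nnnjRRR ⇒ nnnjnRnRR   [R -> n R n]
nnnjnRnRR ⇒ nnnjnnRnnRR   [R -> n R n]
nnnjnnRnnRR ⇒ nnnjnnfnnRR   [R -> f]
nnnjnnfnnRR ⇒ nnnjnnfnnnRnR   [R -> n R n]
nnnjnnfnnnRnR ⇒ nnnjnnfnnnfnR   [R -> f]
nnnjnnfnnnfnR ⇒ nnnjnnfnnnfnf   [R -> f]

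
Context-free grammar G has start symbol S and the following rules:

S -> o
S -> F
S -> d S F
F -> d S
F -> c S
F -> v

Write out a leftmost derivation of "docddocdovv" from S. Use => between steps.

S => dSF => doF => docS => docdSF => docddSFF => docddoFF => docddocSF => docddocdSFF => docddocdoFF => docddocdovF => docddocdovv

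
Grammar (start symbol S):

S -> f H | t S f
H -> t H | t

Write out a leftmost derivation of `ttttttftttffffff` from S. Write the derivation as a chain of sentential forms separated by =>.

S => tSf   [S -> t S f]
tSf => ttSff   [S -> t S f]
ttSff => tttSfff   [S -> t S f]
tttSfff => ttttSffff   [S -> t S f]
ttttSffff => tttttSfffff   [S -> t S f]
tttttSfffff => ttttttSffffff   [S -> t S f]
ttttttSffffff => ttttttfHffffff   [S -> f H]
ttttttfHffffff => ttttttftHffffff   [H -> t H]
ttttttftHffffff => ttttttfttHffffff   [H -> t H]
ttttttfttHffffff => ttttttftttffffff   [H -> t]

S => tSf => ttSff => tttSfff => ttttSffff => tttttSfffff => ttttttSffffff => ttttttfHffffff => ttttttftHffffff => ttttttfttHffffff => ttttttftttffffff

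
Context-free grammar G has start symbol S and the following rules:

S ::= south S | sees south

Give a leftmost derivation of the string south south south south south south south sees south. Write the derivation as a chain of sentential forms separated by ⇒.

S ⇒ south S ⇒ south south S ⇒ south south south S ⇒ south south south south S ⇒ south south south south south S ⇒ south south south south south south S ⇒ south south south south south south south S ⇒ south south south south south south south sees south

S ⇒ south S   [S ::= south S]
south S ⇒ south south S   [S ::= south S]
south south S ⇒ south south south S   [S ::= south S]
south south south S ⇒ south south south south S   [S ::= south S]
south south south south S ⇒ south south south south south S   [S ::= south S]
south south south south south S ⇒ south south south south south south S   [S ::= south S]
south south south south south south S ⇒ south south south south south south south S   [S ::= south S]
south south south south south south south S ⇒ south south south south south south south sees south   [S ::= sees south]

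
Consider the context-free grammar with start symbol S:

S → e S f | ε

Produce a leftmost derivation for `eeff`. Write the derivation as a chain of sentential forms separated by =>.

S => eSf => eeSff => eeff

S => eSf   [S → e S f]
eSf => eeSff   [S → e S f]
eeSff => eeff   [S → ε]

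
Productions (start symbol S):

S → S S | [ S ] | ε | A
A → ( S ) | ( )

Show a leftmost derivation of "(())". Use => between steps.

S => SS => AS => (S)S => (A)S => (())S => (())

S => SS   [S → S S]
SS => AS   [S → A]
AS => (S)S   [A → ( S )]
(S)S => (A)S   [S → A]
(A)S => (())S   [A → ( )]
(())S => (())   [S → ε]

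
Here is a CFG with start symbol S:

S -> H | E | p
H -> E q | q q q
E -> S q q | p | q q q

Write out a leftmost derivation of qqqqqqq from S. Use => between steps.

S => H => Eq => Sqqq => Hqqq => Eqqqq => qqqqqqq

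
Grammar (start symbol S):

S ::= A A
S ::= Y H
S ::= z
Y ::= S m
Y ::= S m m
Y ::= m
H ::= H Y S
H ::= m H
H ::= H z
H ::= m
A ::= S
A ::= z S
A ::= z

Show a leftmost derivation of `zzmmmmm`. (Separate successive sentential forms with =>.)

S=>YH=>SmH=>YHmH=>SmmHmH=>AAmmHmH=>zAmmHmH=>zzmmHmH=>zzmmmmH=>zzmmmmm

S => YH   [S ::= Y H]
YH => SmH   [Y ::= S m]
SmH => YHmH   [S ::= Y H]
YHmH => SmmHmH   [Y ::= S m m]
SmmHmH => AAmmHmH   [S ::= A A]
AAmmHmH => zAmmHmH   [A ::= z]
zAmmHmH => zzmmHmH   [A ::= z]
zzmmHmH => zzmmmmH   [H ::= m]
zzmmmmH => zzmmmmm   [H ::= m]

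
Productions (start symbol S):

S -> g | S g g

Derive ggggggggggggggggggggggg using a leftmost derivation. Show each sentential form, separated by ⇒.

S ⇒ Sgg ⇒ Sgggg ⇒ Sgggggg ⇒ Sgggggggg ⇒ Sgggggggggg ⇒ Sgggggggggggg ⇒ Sgggggggggggggg ⇒ Sgggggggggggggggg ⇒ Sgggggggggggggggggg ⇒ Sgggggggggggggggggggg ⇒ Sgggggggggggggggggggggg ⇒ ggggggggggggggggggggggg

S ⇒ Sgg   [S -> S g g]
Sgg ⇒ Sgggg   [S -> S g g]
Sgggg ⇒ Sgggggg   [S -> S g g]
Sgggggg ⇒ Sgggggggg   [S -> S g g]
Sgggggggg ⇒ Sgggggggggg   [S -> S g g]
Sgggggggggg ⇒ Sgggggggggggg   [S -> S g g]
Sgggggggggggg ⇒ Sgggggggggggggg   [S -> S g g]
Sgggggggggggggg ⇒ Sgggggggggggggggg   [S -> S g g]
Sgggggggggggggggg ⇒ Sgggggggggggggggggg   [S -> S g g]
Sgggggggggggggggggg ⇒ Sgggggggggggggggggggg   [S -> S g g]
Sgggggggggggggggggggg ⇒ Sgggggggggggggggggggggg   [S -> S g g]
Sgggggggggggggggggggggg ⇒ ggggggggggggggggggggggg   [S -> g]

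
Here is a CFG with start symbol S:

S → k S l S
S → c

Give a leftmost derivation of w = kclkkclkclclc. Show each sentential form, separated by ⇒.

S ⇒ kSlS ⇒ kclS ⇒ kclkSlS ⇒ kclkkSlSlS ⇒ kclkkclSlS ⇒ kclkkclkSlSlS ⇒ kclkkclkclSlS ⇒ kclkkclkclclS ⇒ kclkkclkclclc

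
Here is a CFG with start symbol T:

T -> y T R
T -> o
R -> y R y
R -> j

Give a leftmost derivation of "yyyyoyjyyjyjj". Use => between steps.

T=>yTR=>yyTRR=>yyyTRRR=>yyyyTRRRR=>yyyyoRRRR=>yyyyoyRyRRR=>yyyyoyjyRRR=>yyyyoyjyyRyRR=>yyyyoyjyyjyRR=>yyyyoyjyyjyjR=>yyyyoyjyyjyjj

T => yTR   [T -> y T R]
yTR => yyTRR   [T -> y T R]
yyTRR => yyyTRRR   [T -> y T R]
yyyTRRR => yyyyTRRRR   [T -> y T R]
yyyyTRRRR => yyyyoRRRR   [T -> o]
yyyyoRRRR => yyyyoyRyRRR   [R -> y R y]
yyyyoyRyRRR => yyyyoyjyRRR   [R -> j]
yyyyoyjyRRR => yyyyoyjyyRyRR   [R -> y R y]
yyyyoyjyyRyRR => yyyyoyjyyjyRR   [R -> j]
yyyyoyjyyjyRR => yyyyoyjyyjyjR   [R -> j]
yyyyoyjyyjyjR => yyyyoyjyyjyjj   [R -> j]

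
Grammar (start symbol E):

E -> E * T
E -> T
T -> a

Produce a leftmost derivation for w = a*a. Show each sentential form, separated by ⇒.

E ⇒ E*T   [E -> E * T]
E*T ⇒ T*T   [E -> T]
T*T ⇒ a*T   [T -> a]
a*T ⇒ a*a   [T -> a]

E ⇒ E*T ⇒ T*T ⇒ a*T ⇒ a*a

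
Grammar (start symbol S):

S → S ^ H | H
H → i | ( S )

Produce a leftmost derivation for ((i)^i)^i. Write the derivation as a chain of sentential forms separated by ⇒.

S⇒S^H⇒H^H⇒(S)^H⇒(S^H)^H⇒(H^H)^H⇒((S)^H)^H⇒((H)^H)^H⇒((i)^H)^H⇒((i)^i)^H⇒((i)^i)^i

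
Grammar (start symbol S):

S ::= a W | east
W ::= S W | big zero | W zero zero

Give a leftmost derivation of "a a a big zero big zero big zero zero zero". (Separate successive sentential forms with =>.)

S => a W   [S ::= a W]
a W => a S W   [W ::= S W]
a S W => a a W W   [S ::= a W]
a a W W => a a S W W   [W ::= S W]
a a S W W => a a a W W W   [S ::= a W]
a a a W W W => a a a big zero W W   [W ::= big zero]
a a a big zero W W => a a a big zero big zero W   [W ::= big zero]
a a a big zero big zero W => a a a big zero big zero W zero zero   [W ::= W zero zero]
a a a big zero big zero W zero zero => a a a big zero big zero big zero zero zero   [W ::= big zero]

S => a W => a S W => a a W W => a a S W W => a a a W W W => a a a big zero W W => a a a big zero big zero W => a a a big zero big zero W zero zero => a a a big zero big zero big zero zero zero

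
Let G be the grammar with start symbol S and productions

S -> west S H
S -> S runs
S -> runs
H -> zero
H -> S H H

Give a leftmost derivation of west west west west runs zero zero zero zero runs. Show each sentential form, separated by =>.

S => S runs   [S -> S runs]
S runs => west S H runs   [S -> west S H]
west S H runs => west west S H H runs   [S -> west S H]
west west S H H runs => west west west S H H H runs   [S -> west S H]
west west west S H H H runs => west west west west S H H H H runs   [S -> west S H]
west west west west S H H H H runs => west west west west runs H H H H runs   [S -> runs]
west west west west runs H H H H runs => west west west west runs zero H H H runs   [H -> zero]
west west west west runs zero H H H runs => west west west west runs zero zero H H runs   [H -> zero]
west west west west runs zero zero H H runs => west west west west runs zero zero zero H runs   [H -> zero]
west west west west runs zero zero zero H runs => west west west west runs zero zero zero zero runs   [H -> zero]

S => S runs => west S H runs => west west S H H runs => west west west S H H H runs => west west west west S H H H H runs => west west west west runs H H H H runs => west west west west runs zero H H H runs => west west west west runs zero zero H H runs => west west west west runs zero zero zero H runs => west west west west runs zero zero zero zero runs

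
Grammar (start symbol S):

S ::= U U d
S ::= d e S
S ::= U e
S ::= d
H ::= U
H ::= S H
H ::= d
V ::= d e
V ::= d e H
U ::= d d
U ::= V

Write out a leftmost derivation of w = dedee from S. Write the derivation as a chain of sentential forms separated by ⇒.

S ⇒ deS ⇒ deUe ⇒ deVe ⇒ dedee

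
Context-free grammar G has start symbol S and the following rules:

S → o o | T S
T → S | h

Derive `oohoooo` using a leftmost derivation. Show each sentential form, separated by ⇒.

S ⇒ TS ⇒ SS ⇒ ooS ⇒ ooTS ⇒ ooSS ⇒ ooTSS ⇒ oohSS ⇒ oohooS ⇒ oohoooo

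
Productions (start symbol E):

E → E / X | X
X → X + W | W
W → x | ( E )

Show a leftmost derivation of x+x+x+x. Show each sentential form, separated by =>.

E=>X=>X+W=>X+W+W=>X+W+W+W=>W+W+W+W=>x+W+W+W=>x+x+W+W=>x+x+x+W=>x+x+x+x

E => X   [E → X]
X => X+W   [X → X + W]
X+W => X+W+W   [X → X + W]
X+W+W => X+W+W+W   [X → X + W]
X+W+W+W => W+W+W+W   [X → W]
W+W+W+W => x+W+W+W   [W → x]
x+W+W+W => x+x+W+W   [W → x]
x+x+W+W => x+x+x+W   [W → x]
x+x+x+W => x+x+x+x   [W → x]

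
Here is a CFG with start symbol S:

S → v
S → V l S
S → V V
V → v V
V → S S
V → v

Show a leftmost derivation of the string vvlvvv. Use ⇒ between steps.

S ⇒ VV ⇒ SSV ⇒ VlSSV ⇒ SSlSSV ⇒ vSlSSV ⇒ vvlSSV ⇒ vvlvSV ⇒ vvlvvV ⇒ vvlvvv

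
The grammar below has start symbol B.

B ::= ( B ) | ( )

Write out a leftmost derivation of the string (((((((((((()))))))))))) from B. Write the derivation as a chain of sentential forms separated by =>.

B => (B) => ((B)) => (((B))) => ((((B)))) => (((((B))))) => ((((((B)))))) => (((((((B))))))) => ((((((((B)))))))) => (((((((((B))))))))) => ((((((((((B)))))))))) => (((((((((((B))))))))))) => (((((((((((())))))))))))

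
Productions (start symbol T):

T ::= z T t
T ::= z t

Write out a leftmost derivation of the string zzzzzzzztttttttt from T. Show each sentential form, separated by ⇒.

T ⇒ zTt   [T ::= z T t]
zTt ⇒ zzTtt   [T ::= z T t]
zzTtt ⇒ zzzTttt   [T ::= z T t]
zzzTttt ⇒ zzzzTtttt   [T ::= z T t]
zzzzTtttt ⇒ zzzzzTttttt   [T ::= z T t]
zzzzzTttttt ⇒ zzzzzzTtttttt   [T ::= z T t]
zzzzzzTtttttt ⇒ zzzzzzzTttttttt   [T ::= z T t]
zzzzzzzTttttttt ⇒ zzzzzzzztttttttt   [T ::= z t]

T⇒zTt⇒zzTtt⇒zzzTttt⇒zzzzTtttt⇒zzzzzTttttt⇒zzzzzzTtttttt⇒zzzzzzzTttttttt⇒zzzzzzzztttttttt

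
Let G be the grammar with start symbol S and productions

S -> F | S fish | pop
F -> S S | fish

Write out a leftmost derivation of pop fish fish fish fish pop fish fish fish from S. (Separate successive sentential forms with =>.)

S => F => S S => F S => S S S => S fish S S => pop fish S S => pop fish S fish S => pop fish S fish fish S => pop fish F fish fish S => pop fish fish fish fish S => pop fish fish fish fish S fish => pop fish fish fish fish S fish fish => pop fish fish fish fish S fish fish fish => pop fish fish fish fish pop fish fish fish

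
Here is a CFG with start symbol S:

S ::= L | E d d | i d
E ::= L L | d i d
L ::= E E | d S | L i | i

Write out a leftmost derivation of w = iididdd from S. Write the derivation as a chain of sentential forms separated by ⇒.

S ⇒ Edd ⇒ LLdd ⇒ LiLdd ⇒ iiLdd ⇒ iidSdd ⇒ iididdd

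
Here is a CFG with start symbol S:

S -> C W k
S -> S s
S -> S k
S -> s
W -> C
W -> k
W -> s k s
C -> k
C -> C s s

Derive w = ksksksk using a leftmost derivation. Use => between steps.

S => Sk => Ssk => CWksk => kWksk => ksksksk

S => Sk   [S -> S k]
Sk => Ssk   [S -> S s]
Ssk => CWksk   [S -> C W k]
CWksk => kWksk   [C -> k]
kWksk => ksksksk   [W -> s k s]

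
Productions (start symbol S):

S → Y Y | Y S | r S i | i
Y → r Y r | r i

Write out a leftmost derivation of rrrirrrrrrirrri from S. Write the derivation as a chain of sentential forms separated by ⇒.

S ⇒ YS   [S → Y S]
YS ⇒ rYrS   [Y → r Y r]
rYrS ⇒ rrYrrS   [Y → r Y r]
rrYrrS ⇒ rrrirrS   [Y → r i]
rrrirrS ⇒ rrrirrYS   [S → Y S]
rrrirrYS ⇒ rrrirrrYrS   [Y → r Y r]
rrrirrrYrS ⇒ rrrirrrrYrrS   [Y → r Y r]
rrrirrrrYrrS ⇒ rrrirrrrrYrrrS   [Y → r Y r]
rrrirrrrrYrrrS ⇒ rrrirrrrrrirrrS   [Y → r i]
rrrirrrrrrirrrS ⇒ rrrirrrrrrirrri   [S → i]

S ⇒ YS ⇒ rYrS ⇒ rrYrrS ⇒ rrrirrS ⇒ rrrirrYS ⇒ rrrirrrYrS ⇒ rrrirrrrYrrS ⇒ rrrirrrrrYrrrS ⇒ rrrirrrrrrirrrS ⇒ rrrirrrrrrirrri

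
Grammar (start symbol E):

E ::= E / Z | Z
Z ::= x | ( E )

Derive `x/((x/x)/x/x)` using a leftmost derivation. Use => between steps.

E=>E/Z=>Z/Z=>x/Z=>x/(E)=>x/(E/Z)=>x/(E/Z/Z)=>x/(Z/Z/Z)=>x/((E)/Z/Z)=>x/((E/Z)/Z/Z)=>x/((Z/Z)/Z/Z)=>x/((x/Z)/Z/Z)=>x/((x/x)/Z/Z)=>x/((x/x)/x/Z)=>x/((x/x)/x/x)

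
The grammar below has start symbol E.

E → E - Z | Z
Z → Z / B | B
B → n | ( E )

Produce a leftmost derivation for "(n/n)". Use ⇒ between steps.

E ⇒ Z ⇒ B ⇒ (E) ⇒ (Z) ⇒ (Z/B) ⇒ (B/B) ⇒ (n/B) ⇒ (n/n)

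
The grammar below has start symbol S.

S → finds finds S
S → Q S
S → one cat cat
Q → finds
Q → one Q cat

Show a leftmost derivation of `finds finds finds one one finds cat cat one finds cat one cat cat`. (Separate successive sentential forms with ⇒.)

S ⇒ Q S   [S → Q S]
Q S ⇒ finds S   [Q → finds]
finds S ⇒ finds finds finds S   [S → finds finds S]
finds finds finds S ⇒ finds finds finds Q S   [S → Q S]
finds finds finds Q S ⇒ finds finds finds one Q cat S   [Q → one Q cat]
finds finds finds one Q cat S ⇒ finds finds finds one one Q cat cat S   [Q → one Q cat]
finds finds finds one one Q cat cat S ⇒ finds finds finds one one finds cat cat S   [Q → finds]
finds finds finds one one finds cat cat S ⇒ finds finds finds one one finds cat cat Q S   [S → Q S]
finds finds finds one one finds cat cat Q S ⇒ finds finds finds one one finds cat cat one Q cat S   [Q → one Q cat]
finds finds finds one one finds cat cat one Q cat S ⇒ finds finds finds one one finds cat cat one finds cat S   [Q → finds]
finds finds finds one one finds cat cat one finds cat S ⇒ finds finds finds one one finds cat cat one finds cat one cat cat   [S → one cat cat]

S ⇒ Q S ⇒ finds S ⇒ finds finds finds S ⇒ finds finds finds Q S ⇒ finds finds finds one Q cat S ⇒ finds finds finds one one Q cat cat S ⇒ finds finds finds one one finds cat cat S ⇒ finds finds finds one one finds cat cat Q S ⇒ finds finds finds one one finds cat cat one Q cat S ⇒ finds finds finds one one finds cat cat one finds cat S ⇒ finds finds finds one one finds cat cat one finds cat one cat cat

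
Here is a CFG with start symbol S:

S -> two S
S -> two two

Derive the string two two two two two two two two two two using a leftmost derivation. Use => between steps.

S => two S   [S -> two S]
two S => two two S   [S -> two S]
two two S => two two two S   [S -> two S]
two two two S => two two two two S   [S -> two S]
two two two two S => two two two two two S   [S -> two S]
two two two two two S => two two two two two two S   [S -> two S]
two two two two two two S => two two two two two two two S   [S -> two S]
two two two two two two two S => two two two two two two two two S   [S -> two S]
two two two two two two two two S => two two two two two two two two two two   [S -> two two]

S => two S => two two S => two two two S => two two two two S => two two two two two S => two two two two two two S => two two two two two two two S => two two two two two two two two S => two two two two two two two two two two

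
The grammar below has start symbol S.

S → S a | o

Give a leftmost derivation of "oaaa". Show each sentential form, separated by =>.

S=>Sa=>Saa=>Saaa=>oaaa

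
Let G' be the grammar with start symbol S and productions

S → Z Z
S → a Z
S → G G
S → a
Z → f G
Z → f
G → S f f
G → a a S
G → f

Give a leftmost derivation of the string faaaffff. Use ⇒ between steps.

S⇒GG⇒SffG⇒GGffG⇒fGffG⇒faaSffG⇒faaaZffG⇒faaafffG⇒faaaffff

S ⇒ GG   [S → G G]
GG ⇒ SffG   [G → S f f]
SffG ⇒ GGffG   [S → G G]
GGffG ⇒ fGffG   [G → f]
fGffG ⇒ faaSffG   [G → a a S]
faaSffG ⇒ faaaZffG   [S → a Z]
faaaZffG ⇒ faaafffG   [Z → f]
faaafffG ⇒ faaaffff   [G → f]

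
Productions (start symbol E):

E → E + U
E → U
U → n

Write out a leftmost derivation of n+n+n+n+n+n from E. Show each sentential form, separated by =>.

E => E+U => E+U+U => E+U+U+U => E+U+U+U+U => E+U+U+U+U+U => U+U+U+U+U+U => n+U+U+U+U+U => n+n+U+U+U+U => n+n+n+U+U+U => n+n+n+n+U+U => n+n+n+n+n+U => n+n+n+n+n+n

E => E+U   [E → E + U]
E+U => E+U+U   [E → E + U]
E+U+U => E+U+U+U   [E → E + U]
E+U+U+U => E+U+U+U+U   [E → E + U]
E+U+U+U+U => E+U+U+U+U+U   [E → E + U]
E+U+U+U+U+U => U+U+U+U+U+U   [E → U]
U+U+U+U+U+U => n+U+U+U+U+U   [U → n]
n+U+U+U+U+U => n+n+U+U+U+U   [U → n]
n+n+U+U+U+U => n+n+n+U+U+U   [U → n]
n+n+n+U+U+U => n+n+n+n+U+U   [U → n]
n+n+n+n+U+U => n+n+n+n+n+U   [U → n]
n+n+n+n+n+U => n+n+n+n+n+n   [U → n]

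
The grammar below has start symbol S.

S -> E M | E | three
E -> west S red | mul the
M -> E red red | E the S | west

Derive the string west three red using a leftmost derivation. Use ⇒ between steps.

S ⇒ E ⇒ west S red ⇒ west three red

S ⇒ E   [S -> E]
E ⇒ west S red   [E -> west S red]
west S red ⇒ west three red   [S -> three]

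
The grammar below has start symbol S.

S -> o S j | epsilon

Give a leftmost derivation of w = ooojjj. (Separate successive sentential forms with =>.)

S=>oSj=>ooSjj=>oooSjjj=>ooojjj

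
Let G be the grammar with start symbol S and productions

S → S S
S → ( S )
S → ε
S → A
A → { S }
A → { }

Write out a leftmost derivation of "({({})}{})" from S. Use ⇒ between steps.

S ⇒ (S)   [S → ( S )]
(S) ⇒ (SS)   [S → S S]
(SS) ⇒ (SSS)   [S → S S]
(SSS) ⇒ (ASS)   [S → A]
(ASS) ⇒ ({S}SS)   [A → { S }]
({S}SS) ⇒ ({(S)}SS)   [S → ( S )]
({(S)}SS) ⇒ ({(A)}SS)   [S → A]
({(A)}SS) ⇒ ({({})}SS)   [A → { }]
({({})}SS) ⇒ ({({})}SSS)   [S → S S]
({({})}SSS) ⇒ ({({})}ASS)   [S → A]
({({})}ASS) ⇒ ({({})}{}SS)   [A → { }]
({({})}{}SS) ⇒ ({({})}{}S)   [S → ε]
({({})}{}S) ⇒ ({({})}{})   [S → ε]

S ⇒ (S) ⇒ (SS) ⇒ (SSS) ⇒ (ASS) ⇒ ({S}SS) ⇒ ({(S)}SS) ⇒ ({(A)}SS) ⇒ ({({})}SS) ⇒ ({({})}SSS) ⇒ ({({})}ASS) ⇒ ({({})}{}SS) ⇒ ({({})}{}S) ⇒ ({({})}{})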